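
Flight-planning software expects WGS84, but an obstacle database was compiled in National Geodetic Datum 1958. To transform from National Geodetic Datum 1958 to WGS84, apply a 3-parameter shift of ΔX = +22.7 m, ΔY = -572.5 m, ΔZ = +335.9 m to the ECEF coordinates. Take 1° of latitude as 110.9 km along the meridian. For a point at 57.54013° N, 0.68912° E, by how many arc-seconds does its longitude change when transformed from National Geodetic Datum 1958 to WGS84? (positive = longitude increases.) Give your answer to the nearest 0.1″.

Δλ = -34.6″

sin φ = 0.843768, cos φ = 0.536709, sin λ = 0.012027, cos λ = 0.999928.
East component: ΔE = −sin λ·ΔX + cos λ·ΔY = −(0.012027)(22.7) + (0.999928)(-572.5) = -572.73 m.
1° of latitude spans 110900 m; at latitude φ, 1° of longitude spans that × cos φ = 59521.0 m, so Δλ = -572.73 / 59521.0 × 3600 = -34.640″.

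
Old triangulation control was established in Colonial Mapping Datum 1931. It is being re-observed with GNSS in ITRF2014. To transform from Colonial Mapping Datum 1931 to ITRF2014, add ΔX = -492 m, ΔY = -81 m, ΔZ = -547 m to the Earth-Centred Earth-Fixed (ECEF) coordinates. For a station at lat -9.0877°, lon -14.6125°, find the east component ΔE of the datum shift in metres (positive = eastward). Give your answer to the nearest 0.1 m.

ΔE = -202.5 m

At φ = -9.0877°, λ = -14.6125°: sin φ = -0.157946, cos φ = 0.987448, sin λ = -0.252280, cos λ = 0.967654.
ΔE = −sin λ·ΔX + cos λ·ΔY = −(-0.252280)·(-492) + (0.967654)·(-81) = -202.50 m.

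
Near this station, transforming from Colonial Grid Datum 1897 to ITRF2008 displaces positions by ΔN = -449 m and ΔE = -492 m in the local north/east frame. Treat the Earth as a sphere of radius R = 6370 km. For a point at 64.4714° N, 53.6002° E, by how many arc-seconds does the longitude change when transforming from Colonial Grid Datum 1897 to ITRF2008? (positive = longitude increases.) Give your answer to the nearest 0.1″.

Δλ = -37.0″

At latitude 64.4714°, cos φ = 0.430962.
One radian of longitude at latitude φ spans R cos φ, so Δλ = ΔE / (R cos φ) = -492.0 / (6370000 × 0.430962) = -1.7922e-04 rad = -36.967″.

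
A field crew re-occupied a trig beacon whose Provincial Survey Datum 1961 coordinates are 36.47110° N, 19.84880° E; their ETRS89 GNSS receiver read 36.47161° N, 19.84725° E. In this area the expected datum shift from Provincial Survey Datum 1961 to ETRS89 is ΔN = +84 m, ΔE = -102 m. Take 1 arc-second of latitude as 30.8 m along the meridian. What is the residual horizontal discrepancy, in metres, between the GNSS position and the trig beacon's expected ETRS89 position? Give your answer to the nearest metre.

45 m

Observed coordinate differences: Δφ = +0.00051°, Δλ = -0.00155°.
Converting to metres (1° lat = 110880 m, cos φ = 0.804157): observed ΔN = 56.5 m, observed ΔE = -138.2 m.
Subtracting the expected shift leaves a residual of 56.5 − (84) = -27.5 m north and -138.2 − (-102) = -36.2 m east.
Residual distance = √((-27.5)² + (-36.2)²) = 45.4 m.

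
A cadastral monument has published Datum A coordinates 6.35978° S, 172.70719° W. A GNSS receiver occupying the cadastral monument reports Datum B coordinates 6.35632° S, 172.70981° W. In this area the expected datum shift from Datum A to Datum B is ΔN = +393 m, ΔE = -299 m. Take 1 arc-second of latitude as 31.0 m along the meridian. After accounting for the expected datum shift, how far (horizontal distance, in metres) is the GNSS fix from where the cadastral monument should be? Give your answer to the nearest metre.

11 m

Observed coordinate differences: Δφ = +0.00346°, Δλ = -0.00262°.
Converting to metres (1° lat = 111600 m, cos φ = 0.993846): observed ΔN = 386.1 m, observed ΔE = -290.6 m.
Subtracting the expected shift leaves a residual of 386.1 − (393) = -6.9 m north and -290.6 − (-299) = 8.4 m east.
Residual distance = √((-6.9)² + 8.4²) = 10.9 m.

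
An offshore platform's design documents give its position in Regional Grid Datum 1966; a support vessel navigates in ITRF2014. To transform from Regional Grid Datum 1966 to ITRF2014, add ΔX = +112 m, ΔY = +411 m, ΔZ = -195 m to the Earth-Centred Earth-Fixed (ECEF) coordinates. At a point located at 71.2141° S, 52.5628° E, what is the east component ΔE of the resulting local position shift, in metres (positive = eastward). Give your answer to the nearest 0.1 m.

ΔE = 160.9 m

The local east axis at (φ, λ) is (−sin λ, cos λ, 0), so ΔE = −sin(52.5628°)·112 + cos(52.5628°)·411 = 160.91 m.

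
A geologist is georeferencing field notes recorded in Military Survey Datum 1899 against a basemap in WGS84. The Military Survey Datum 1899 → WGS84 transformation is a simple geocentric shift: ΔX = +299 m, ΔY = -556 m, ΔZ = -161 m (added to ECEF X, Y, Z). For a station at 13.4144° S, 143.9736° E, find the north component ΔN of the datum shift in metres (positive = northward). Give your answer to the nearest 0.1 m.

At φ = -13.4144°, λ = 143.9736°: sin φ = -0.231992, cos φ = 0.972718, sin λ = 0.588158, cos λ = -0.808746.
ΔN = −sin φ cos λ·ΔX − sin φ sin λ·ΔY + cos φ·ΔZ = −(-0.231992)(-0.808746)(299) − (-0.231992)(0.588158)(-556) + (0.972718)(-161) = -288.57 m.

ΔN = -288.6 m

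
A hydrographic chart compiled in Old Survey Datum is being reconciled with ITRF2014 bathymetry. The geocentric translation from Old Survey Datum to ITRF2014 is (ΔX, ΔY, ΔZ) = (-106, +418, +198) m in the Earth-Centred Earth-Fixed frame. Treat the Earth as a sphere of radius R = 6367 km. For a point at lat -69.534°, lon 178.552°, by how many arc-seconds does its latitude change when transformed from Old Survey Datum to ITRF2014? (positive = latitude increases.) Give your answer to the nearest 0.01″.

sin φ = -0.936880, cos φ = 0.349651, sin λ = 0.025270, cos λ = -0.999681.
North component: ΔN = −sin φ cos λ·ΔX − sin φ sin λ·ΔY + cos φ·ΔZ = −(-0.936880)(-0.999681)(-106) − (-0.936880)(0.025270)(418) + (0.349651)(198) = 178.40 m.
1° of latitude spans πR/180 = 111125 m, so Δφ = 178.40 / 111125 × 3600 = 5.780″.

Δφ = 5.78″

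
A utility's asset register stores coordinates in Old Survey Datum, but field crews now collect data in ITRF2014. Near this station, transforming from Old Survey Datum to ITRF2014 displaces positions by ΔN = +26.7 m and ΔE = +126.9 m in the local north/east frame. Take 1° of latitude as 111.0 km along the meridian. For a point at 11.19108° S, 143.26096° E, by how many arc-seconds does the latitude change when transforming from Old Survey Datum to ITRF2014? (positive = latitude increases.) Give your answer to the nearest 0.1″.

1° of latitude = 111.0 km, so Δφ = 26.7 / 111000 = 0.0002405° = 0.866″.

Δφ = 0.9″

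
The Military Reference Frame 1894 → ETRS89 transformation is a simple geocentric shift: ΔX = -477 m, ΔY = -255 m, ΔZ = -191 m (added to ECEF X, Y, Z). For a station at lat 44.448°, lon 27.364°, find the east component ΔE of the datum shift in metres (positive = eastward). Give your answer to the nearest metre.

ΔE = -7 m

At φ = 44.448°, λ = 27.364°: sin φ = 0.700262, cos φ = 0.713886, sin λ = 0.459642, cos λ = 0.888104.
ΔE = −sin λ·ΔX + cos λ·ΔY = −(0.459642)·(-477) + (0.888104)·(-255) = -7.22 m.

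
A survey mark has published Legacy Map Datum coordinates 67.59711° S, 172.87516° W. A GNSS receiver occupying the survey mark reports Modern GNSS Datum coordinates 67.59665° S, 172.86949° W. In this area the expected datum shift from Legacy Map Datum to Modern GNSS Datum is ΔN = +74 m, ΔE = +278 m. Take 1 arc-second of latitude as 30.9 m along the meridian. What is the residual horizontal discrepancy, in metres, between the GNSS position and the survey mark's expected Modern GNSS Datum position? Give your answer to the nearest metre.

Observed coordinate differences: Δφ = +0.00046°, Δλ = +0.00567°.
Converting to metres (1° lat = 111240 m, cos φ = 0.381117): observed ΔN = 51.2 m, observed ΔE = 240.4 m.
Subtracting the expected shift leaves a residual of 51.2 − (74) = -22.8 m north and 240.4 − (278) = -37.6 m east.
Residual distance = √((-22.8)² + (-37.6)²) = 44.0 m.

44 m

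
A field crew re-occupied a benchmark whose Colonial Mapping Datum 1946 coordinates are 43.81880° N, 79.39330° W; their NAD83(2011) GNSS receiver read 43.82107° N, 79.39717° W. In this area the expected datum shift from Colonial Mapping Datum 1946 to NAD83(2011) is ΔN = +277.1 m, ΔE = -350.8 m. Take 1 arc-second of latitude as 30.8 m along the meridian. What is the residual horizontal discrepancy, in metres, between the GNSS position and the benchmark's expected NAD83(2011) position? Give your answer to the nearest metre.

48 m

Observed coordinate differences: Δφ = +0.00227°, Δλ = -0.00387°.
Converting to metres (1° lat = 110880 m, cos φ = 0.721533): observed ΔN = 251.7 m, observed ΔE = -309.6 m.
Subtracting the expected shift leaves a residual of 251.7 − (277.1) = -25.4 m north and -309.6 − (-350.8) = 41.2 m east.
Residual distance = √((-25.4)² + 41.2²) = 48.4 m.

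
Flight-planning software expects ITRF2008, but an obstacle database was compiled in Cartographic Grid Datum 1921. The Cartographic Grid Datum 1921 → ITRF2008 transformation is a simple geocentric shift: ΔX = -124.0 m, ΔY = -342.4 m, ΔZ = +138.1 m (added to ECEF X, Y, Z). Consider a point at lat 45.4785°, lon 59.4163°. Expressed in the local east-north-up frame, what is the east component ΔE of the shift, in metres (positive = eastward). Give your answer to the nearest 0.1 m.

ΔE = -67.5 m

The local east axis at (φ, λ) is (−sin λ, cos λ, 0), so ΔE = −sin(59.4163°)·(-124.0) + cos(59.4163°)·(-342.4) = -67.46 m.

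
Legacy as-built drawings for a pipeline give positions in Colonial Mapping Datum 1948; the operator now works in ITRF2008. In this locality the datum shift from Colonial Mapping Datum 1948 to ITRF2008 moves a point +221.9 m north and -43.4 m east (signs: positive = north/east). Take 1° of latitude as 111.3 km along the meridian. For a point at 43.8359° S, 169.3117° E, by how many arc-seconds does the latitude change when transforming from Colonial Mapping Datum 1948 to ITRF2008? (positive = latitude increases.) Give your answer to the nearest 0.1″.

Δφ = 7.2″

1° of latitude = 111.3 km, so Δφ = 221.9 / 111300 = 0.0019937° = 7.177″.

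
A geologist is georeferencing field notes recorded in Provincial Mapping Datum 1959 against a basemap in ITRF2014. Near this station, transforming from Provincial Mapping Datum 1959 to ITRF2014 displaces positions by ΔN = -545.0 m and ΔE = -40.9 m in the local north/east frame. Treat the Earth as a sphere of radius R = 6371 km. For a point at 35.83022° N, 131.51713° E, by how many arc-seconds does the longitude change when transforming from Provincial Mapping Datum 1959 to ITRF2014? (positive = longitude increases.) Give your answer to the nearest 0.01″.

Δλ = -1.63″

At latitude 35.83022°, cos φ = 0.810755.
One radian of longitude at latitude φ spans R cos φ, so Δλ = ΔE / (R cos φ) = -40.9 / (6371000 × 0.810755) = -7.9182e-06 rad = -1.633″.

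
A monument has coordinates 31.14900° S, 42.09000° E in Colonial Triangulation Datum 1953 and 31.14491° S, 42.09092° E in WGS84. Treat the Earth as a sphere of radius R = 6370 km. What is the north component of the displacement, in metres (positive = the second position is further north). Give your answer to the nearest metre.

ΔN = 455 m

Δφ = -31.14491° − -31.14900° = +0.00409°; Δλ = 42.09092° − 42.09000° = +0.00092°.
1° along a meridian = πR/180 = 111177 m.
ΔN = Δφ × 111177 = 454.7 m; ΔE = Δλ × 111177 × cos(-31.14900°) = +0.00092 × 111177 × 0.855825 = 87.5 m.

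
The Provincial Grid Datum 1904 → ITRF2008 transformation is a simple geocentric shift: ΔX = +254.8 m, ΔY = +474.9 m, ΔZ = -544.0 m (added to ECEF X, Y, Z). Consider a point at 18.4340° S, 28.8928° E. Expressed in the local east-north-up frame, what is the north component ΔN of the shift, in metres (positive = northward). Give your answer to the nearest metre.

ΔN = -373 m

At φ = -18.4340°, λ = 28.8928°: sin φ = -0.316212, cos φ = 0.948689, sin λ = 0.483172, cos λ = 0.875525.
ΔN = −sin φ cos λ·ΔX − sin φ sin λ·ΔY + cos φ·ΔZ = −(-0.316212)(0.875525)(254.8) − (-0.316212)(0.483172)(474.9) + (0.948689)(-544.0) = -372.99 m.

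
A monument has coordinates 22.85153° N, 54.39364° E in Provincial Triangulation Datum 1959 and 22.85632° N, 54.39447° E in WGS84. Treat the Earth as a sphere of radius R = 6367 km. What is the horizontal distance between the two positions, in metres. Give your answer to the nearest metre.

Δφ = 22.85632° − 22.85153° = +0.00479°; Δλ = 54.39447° − 54.39364° = +0.00083°.
1° along a meridian = πR/180 = 111125 m.
ΔN = Δφ × 111125 = 532.3 m; ΔE = Δλ × 111125 × cos(22.85153°) = +0.00083 × 111125 × 0.921514 = 85.0 m.
Distance = √(ΔE² + ΔN²) = √(85.0² + 532.3²) = 539.0 m.

539 m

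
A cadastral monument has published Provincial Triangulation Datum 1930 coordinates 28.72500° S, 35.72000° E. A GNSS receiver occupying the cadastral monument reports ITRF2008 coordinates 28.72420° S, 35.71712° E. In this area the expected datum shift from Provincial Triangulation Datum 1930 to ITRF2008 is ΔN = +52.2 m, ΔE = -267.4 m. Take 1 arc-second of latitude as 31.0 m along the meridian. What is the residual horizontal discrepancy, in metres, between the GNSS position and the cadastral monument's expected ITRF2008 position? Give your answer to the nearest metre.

Observed coordinate differences: Δφ = +0.00080°, Δλ = -0.00288°.
Converting to metres (1° lat = 111600 m, cos φ = 0.876937): observed ΔN = 89.3 m, observed ΔE = -281.9 m.
Subtracting the expected shift leaves a residual of 89.3 − (52.2) = 37.1 m north and -281.9 − (-267.4) = -14.5 m east.
Residual distance = √(37.1² + (-14.5)²) = 39.8 m.

40 m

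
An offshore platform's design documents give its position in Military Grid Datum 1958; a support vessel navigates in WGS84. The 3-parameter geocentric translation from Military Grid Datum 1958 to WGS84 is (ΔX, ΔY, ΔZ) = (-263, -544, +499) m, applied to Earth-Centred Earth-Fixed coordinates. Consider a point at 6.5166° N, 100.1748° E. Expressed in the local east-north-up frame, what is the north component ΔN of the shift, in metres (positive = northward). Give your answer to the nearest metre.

The local north axis is (−sin φ cos λ, −sin φ sin λ, cos φ), giving ΔN = -5.273 + 60.768 + 495.776 = 551.27 m.

ΔN = 551 m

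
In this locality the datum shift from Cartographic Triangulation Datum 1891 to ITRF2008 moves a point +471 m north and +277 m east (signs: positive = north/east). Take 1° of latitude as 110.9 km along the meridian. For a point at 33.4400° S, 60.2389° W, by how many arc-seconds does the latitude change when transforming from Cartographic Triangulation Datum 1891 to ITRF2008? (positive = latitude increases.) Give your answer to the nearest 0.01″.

Δφ = 15.29″

1° of latitude = 110.9 km, so Δφ = 471.0 / 110900 = 0.0042471° = 15.289″.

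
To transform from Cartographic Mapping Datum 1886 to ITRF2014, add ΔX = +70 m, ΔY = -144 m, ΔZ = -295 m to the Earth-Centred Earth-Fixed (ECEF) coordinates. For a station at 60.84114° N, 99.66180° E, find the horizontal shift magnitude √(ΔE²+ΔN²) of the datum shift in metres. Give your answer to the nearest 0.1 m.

45.8 m

The local east axis at (φ, λ) is (−sin λ, cos λ, 0), so ΔE = −sin(99.66180°)·70 + cos(99.66180°)·(-144) = -44.84 m.
The local north axis is (−sin φ cos λ, −sin φ sin λ, cos φ), giving ΔN = 10.259 + 123.967 − 143.734 = -9.51 m.
Horizontal magnitude = √(ΔE² + ΔN²) = √((-44.84)² + (-9.51)²) = 45.84 m.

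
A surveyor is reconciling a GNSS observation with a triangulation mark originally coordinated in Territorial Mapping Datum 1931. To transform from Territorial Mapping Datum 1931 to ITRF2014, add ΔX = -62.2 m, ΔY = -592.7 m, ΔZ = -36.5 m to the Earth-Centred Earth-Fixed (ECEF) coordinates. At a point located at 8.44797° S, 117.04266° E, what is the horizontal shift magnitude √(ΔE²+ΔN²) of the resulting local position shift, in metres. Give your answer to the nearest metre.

343 m

At φ = -8.44797°, λ = 117.04266°: sin φ = -0.146911, cos φ = 0.989150, sin λ = 0.890668, cos λ = -0.454654.
ΔE = −sin λ·ΔX + cos λ·ΔY = −(0.890668)·(-62.2) + (-0.454654)·(-592.7) = 324.87 m.
ΔN = −sin φ cos λ·ΔX − sin φ sin λ·ΔY + cos φ·ΔZ = −(-0.146911)(-0.454654)(-62.2) − (-0.146911)(0.890668)(-592.7) + (0.989150)(-36.5) = -109.50 m.
Horizontal magnitude = √(ΔE² + ΔN²) = √(324.87² + (-109.50)²) = 342.83 m.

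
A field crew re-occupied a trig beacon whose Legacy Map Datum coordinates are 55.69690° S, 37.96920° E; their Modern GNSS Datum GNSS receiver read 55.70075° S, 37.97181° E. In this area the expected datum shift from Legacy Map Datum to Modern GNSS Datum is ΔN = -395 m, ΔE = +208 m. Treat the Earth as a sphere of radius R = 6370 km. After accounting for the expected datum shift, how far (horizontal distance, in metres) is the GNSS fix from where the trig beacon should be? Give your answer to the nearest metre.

55 m

Observed coordinate differences: Δφ = -0.00385°, Δλ = +0.00261°.
Converting to metres (1° lat = 111177 m, cos φ = 0.563571): observed ΔN = -428.0 m, observed ΔE = 163.5 m.
Subtracting the expected shift leaves a residual of -428.0 − (-395) = -33.0 m north and 163.5 − (208) = -44.5 m east.
Residual distance = √((-33.0)² + (-44.5)²) = 55.4 m.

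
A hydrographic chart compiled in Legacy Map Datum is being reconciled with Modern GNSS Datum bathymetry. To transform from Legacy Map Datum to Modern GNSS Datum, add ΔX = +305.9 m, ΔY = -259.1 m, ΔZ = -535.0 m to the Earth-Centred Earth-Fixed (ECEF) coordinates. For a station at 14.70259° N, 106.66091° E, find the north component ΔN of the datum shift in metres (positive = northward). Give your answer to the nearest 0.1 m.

ΔN = -432.2 m

At φ = 14.70259°, λ = 106.66091°: sin φ = 0.253802, cos φ = 0.967256, sin λ = 0.958018, cos λ = -0.286707.
ΔN = −sin φ cos λ·ΔX − sin φ sin λ·ΔY + cos φ·ΔZ = −(0.253802)(-0.286707)(305.9) − (0.253802)(0.958018)(-259.1) + (0.967256)(-535.0) = -432.22 m.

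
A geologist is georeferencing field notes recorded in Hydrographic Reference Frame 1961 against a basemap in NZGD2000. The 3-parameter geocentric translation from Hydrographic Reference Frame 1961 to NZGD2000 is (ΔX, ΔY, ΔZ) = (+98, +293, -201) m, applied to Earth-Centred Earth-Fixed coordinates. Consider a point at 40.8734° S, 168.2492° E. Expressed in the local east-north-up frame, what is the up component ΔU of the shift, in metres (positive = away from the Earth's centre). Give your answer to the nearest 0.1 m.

The local up (radial) axis is (cos φ cos λ, cos φ sin λ, sin φ), giving ΔU = -72.550 + 45.121 + 131.532 = 104.10 m.

ΔU = 104.1 m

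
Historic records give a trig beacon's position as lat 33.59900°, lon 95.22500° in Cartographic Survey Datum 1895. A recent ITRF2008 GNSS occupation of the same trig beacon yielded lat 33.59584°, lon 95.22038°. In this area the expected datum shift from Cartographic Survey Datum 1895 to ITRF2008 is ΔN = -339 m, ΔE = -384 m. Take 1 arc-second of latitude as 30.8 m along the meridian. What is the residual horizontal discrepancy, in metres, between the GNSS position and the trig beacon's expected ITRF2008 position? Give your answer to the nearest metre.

Observed coordinate differences: Δφ = -0.00316°, Δλ = -0.00462°.
Converting to metres (1° lat = 110880 m, cos φ = 0.832931): observed ΔN = -350.4 m, observed ΔE = -426.7 m.
Subtracting the expected shift leaves a residual of -350.4 − (-339) = -11.4 m north and -426.7 − (-384) = -42.7 m east.
Residual distance = √((-11.4)² + (-42.7)²) = 44.2 m.

44 m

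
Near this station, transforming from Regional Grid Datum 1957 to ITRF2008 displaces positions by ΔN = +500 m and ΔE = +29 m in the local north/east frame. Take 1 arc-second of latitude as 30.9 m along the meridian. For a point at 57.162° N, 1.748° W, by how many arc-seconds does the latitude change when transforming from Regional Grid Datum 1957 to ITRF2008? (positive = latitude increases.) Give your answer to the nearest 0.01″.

Δφ = 16.18″

1″ of latitude = 30.90 m, so Δφ = 500.0 / 30.90 = 16.181″.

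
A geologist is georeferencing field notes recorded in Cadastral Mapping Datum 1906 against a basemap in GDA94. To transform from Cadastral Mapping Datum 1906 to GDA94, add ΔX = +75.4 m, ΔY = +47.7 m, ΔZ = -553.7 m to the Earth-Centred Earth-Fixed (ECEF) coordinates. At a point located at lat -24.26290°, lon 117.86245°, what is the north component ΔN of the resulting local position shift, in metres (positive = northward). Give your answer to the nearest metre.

The local north axis is (−sin φ cos λ, −sin φ sin λ, cos φ), giving ΔN = -14.480 + 17.329 − 504.791 = -501.94 m.

ΔN = -502 m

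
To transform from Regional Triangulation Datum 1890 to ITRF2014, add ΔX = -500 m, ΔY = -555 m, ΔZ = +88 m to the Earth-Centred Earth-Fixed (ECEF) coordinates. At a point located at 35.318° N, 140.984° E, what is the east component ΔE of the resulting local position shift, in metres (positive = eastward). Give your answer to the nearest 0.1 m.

The local east axis at (φ, λ) is (−sin λ, cos λ, 0), so ΔE = −sin(140.984°)·(-500) + cos(140.984°)·(-555) = 745.99 m.

ΔE = 746.0 m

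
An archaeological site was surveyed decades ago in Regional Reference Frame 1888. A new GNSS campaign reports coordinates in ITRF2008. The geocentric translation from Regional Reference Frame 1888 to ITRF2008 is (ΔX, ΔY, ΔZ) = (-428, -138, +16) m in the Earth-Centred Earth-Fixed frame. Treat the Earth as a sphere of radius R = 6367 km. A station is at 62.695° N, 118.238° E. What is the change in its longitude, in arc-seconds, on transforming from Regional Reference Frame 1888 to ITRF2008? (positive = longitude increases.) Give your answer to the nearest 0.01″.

sin φ = 0.888577, cos φ = 0.458727, sin λ = 0.880990, cos λ = -0.473135.
East component: ΔE = −sin λ·ΔX + cos λ·ΔY = −(0.880990)(-428) + (-0.473135)(-138) = 442.36 m.
1° of latitude spans πR/180 = 111125 m; at latitude φ, 1° of longitude spans that × cos φ = 50976.1 m, so Δλ = 442.36 / 50976.1 × 3600 = 31.240″.

Δλ = 31.24″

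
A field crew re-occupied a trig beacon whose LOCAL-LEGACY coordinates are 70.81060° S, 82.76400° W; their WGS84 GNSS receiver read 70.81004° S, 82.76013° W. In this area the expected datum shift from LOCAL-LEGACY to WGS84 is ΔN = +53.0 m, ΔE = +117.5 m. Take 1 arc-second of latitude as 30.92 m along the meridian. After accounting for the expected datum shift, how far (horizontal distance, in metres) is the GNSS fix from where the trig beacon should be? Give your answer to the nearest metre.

Observed coordinate differences: Δφ = +0.00056°, Δλ = +0.00387°.
Converting to metres (1° lat = 111312 m, cos φ = 0.328692): observed ΔN = 62.3 m, observed ΔE = 141.6 m.
Subtracting the expected shift leaves a residual of 62.3 − (53.0) = 9.3 m north and 141.6 − (117.5) = 24.1 m east.
Residual distance = √(9.3² + 24.1²) = 25.8 m.

26 m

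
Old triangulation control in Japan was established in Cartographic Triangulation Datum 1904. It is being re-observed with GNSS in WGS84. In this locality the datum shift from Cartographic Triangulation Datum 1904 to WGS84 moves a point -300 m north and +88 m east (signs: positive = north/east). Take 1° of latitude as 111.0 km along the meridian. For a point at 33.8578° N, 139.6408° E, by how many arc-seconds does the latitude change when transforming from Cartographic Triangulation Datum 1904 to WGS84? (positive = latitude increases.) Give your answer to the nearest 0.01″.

1° of latitude = 111.0 km, so Δφ = -300.0 / 111000 = -0.0027027° = -9.730″.

Δφ = -9.73″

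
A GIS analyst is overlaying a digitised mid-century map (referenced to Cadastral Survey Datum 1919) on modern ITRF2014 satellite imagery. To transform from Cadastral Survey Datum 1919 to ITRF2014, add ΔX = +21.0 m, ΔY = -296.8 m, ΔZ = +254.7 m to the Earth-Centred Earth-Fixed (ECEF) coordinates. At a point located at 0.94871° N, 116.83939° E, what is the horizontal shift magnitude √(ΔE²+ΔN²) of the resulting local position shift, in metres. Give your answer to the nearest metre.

284 m

At φ = 0.94871°, λ = 116.83939°: sin φ = 0.016557, cos φ = 0.999863, sin λ = 0.892276, cos λ = -0.451491.
ΔE = −sin λ·ΔX + cos λ·ΔY = −(0.892276)·(21.0) + (-0.451491)·(-296.8) = 115.26 m.
ΔN = −sin φ cos λ·ΔX − sin φ sin λ·ΔY + cos φ·ΔZ = −(0.016557)(-0.451491)(21.0) − (0.016557)(0.892276)(-296.8) + (0.999863)(254.7) = 259.21 m.
Horizontal magnitude = √(ΔE² + ΔN²) = √(115.26² + 259.21²) = 283.68 m.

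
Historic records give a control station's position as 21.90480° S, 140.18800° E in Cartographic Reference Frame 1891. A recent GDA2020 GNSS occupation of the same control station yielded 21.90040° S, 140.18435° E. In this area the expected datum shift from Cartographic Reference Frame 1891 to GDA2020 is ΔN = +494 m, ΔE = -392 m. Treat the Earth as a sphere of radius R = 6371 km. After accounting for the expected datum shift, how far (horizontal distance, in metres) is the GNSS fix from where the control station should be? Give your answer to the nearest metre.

16 m

Observed coordinate differences: Δφ = +0.00440°, Δλ = -0.00365°.
Converting to metres (1° lat = 111195 m, cos φ = 0.927805): observed ΔN = 489.3 m, observed ΔE = -376.6 m.
Subtracting the expected shift leaves a residual of 489.3 − (494) = -4.7 m north and -376.6 − (-392) = 15.4 m east.
Residual distance = √((-4.7)² + 15.4²) = 16.2 m.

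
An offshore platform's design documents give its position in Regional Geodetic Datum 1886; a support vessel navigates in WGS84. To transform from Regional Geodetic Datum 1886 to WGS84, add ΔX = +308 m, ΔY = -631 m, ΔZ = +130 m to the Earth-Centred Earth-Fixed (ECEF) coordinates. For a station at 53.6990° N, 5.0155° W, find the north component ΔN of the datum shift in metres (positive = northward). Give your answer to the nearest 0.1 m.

The local north axis is (−sin φ cos λ, −sin φ sin λ, cos φ), giving ΔN = -247.272 − 44.459 + 76.964 = -214.77 m.

ΔN = -214.8 m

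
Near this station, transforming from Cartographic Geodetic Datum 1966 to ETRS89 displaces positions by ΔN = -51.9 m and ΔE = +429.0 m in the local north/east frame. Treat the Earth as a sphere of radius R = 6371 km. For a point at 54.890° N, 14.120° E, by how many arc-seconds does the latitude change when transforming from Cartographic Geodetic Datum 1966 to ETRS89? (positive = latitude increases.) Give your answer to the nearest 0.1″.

Δφ = -1.7″

On a sphere of radius R, 1 rad of latitude = R, so Δφ = ΔN / R = -51.9 / 6371000 = -8.1463e-06 rad = -1.680″.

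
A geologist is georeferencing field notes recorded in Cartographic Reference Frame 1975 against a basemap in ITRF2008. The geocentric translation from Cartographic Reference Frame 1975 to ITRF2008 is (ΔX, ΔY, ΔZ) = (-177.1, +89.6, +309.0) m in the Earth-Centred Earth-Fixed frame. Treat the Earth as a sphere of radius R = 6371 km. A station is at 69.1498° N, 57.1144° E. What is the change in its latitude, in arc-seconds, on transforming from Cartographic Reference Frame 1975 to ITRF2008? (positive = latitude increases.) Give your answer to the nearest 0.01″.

Δφ = 4.19″

sin φ = 0.934514, cos φ = 0.355926, sin λ = 0.839756, cos λ = 0.542963.
North component: ΔN = −sin φ cos λ·ΔX − sin φ sin λ·ΔY + cos φ·ΔZ = −(0.934514)(0.542963)(-177.1) − (0.934514)(0.839756)(89.6) + (0.355926)(309.0) = 129.53 m.
1° of latitude spans πR/180 = 111195 m, so Δφ = 129.53 / 111195 × 3600 = 4.194″.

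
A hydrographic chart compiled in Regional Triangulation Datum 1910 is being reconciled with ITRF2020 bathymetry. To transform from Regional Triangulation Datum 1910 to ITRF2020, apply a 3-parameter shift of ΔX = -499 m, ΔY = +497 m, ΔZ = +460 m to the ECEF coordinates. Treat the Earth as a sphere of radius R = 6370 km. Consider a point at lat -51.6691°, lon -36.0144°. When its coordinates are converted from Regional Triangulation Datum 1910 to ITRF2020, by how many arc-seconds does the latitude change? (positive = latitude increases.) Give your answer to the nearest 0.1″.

Δφ = -8.4″

sin φ = -0.784442, cos φ = 0.620202, sin λ = -0.587989, cos λ = 0.808869.
North component: ΔN = −sin φ cos λ·ΔX − sin φ sin λ·ΔY + cos φ·ΔZ = −(-0.784442)(0.808869)(-499) − (-0.784442)(-0.587989)(497) + (0.620202)(460) = -260.57 m.
1° of latitude spans πR/180 = 111177 m, so Δφ = -260.57 / 111177 × 3600 = -8.437″.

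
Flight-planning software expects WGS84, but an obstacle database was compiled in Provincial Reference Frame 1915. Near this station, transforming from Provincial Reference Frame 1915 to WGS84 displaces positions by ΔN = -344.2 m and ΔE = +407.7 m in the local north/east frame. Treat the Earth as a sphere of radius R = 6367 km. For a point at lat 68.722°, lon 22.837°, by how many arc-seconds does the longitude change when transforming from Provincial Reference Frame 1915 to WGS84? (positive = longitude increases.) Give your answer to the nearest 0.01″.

At latitude 68.722°, cos φ = 0.362893.
One radian of longitude at latitude φ spans R cos φ, so Δλ = ΔE / (R cos φ) = 407.7 / (6367000 × 0.362893) = 1.7645e-04 rad = 36.396″.

Δλ = 36.40″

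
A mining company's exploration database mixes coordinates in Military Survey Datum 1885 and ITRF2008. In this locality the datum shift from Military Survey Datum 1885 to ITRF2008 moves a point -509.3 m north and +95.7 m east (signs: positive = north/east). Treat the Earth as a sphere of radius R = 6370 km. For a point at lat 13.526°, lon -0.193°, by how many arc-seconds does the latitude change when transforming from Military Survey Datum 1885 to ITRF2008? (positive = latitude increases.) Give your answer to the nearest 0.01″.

Δφ = -16.49″

On a sphere of radius R, 1 rad of latitude = R, so Δφ = ΔN / R = -509.3 / 6370000 = -7.9953e-05 rad = -16.491″.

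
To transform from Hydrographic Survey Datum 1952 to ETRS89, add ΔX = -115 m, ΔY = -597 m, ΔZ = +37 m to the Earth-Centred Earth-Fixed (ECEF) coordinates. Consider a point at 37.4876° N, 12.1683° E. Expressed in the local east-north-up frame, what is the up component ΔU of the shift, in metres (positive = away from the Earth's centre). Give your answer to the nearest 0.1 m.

The local up (radial) axis is (cos φ cos λ, cos φ sin λ, sin φ), giving ΔU = -89.201 − 99.851 + 22.518 = -166.53 m.

ΔU = -166.5 m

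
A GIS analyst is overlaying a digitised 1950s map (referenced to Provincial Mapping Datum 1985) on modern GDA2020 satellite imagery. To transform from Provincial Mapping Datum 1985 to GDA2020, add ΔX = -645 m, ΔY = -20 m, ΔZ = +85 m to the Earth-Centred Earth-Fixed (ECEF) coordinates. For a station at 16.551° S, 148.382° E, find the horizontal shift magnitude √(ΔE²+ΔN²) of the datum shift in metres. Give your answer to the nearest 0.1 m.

At φ = -16.551°, λ = 148.382°: sin φ = -0.284869, cos φ = 0.958567, sin λ = 0.524253, cos λ = -0.851562.
ΔE = −sin λ·ΔX + cos λ·ΔY = −(0.524253)·(-645) + (-0.851562)·(-20) = 355.17 m.
ΔN = −sin φ cos λ·ΔX − sin φ sin λ·ΔY + cos φ·ΔZ = −(-0.284869)(-0.851562)(-645) − (-0.284869)(0.524253)(-20) + (0.958567)(85) = 234.96 m.
Horizontal magnitude = √(ΔE² + ΔN²) = √(355.17² + 234.96²) = 425.86 m.

425.9 m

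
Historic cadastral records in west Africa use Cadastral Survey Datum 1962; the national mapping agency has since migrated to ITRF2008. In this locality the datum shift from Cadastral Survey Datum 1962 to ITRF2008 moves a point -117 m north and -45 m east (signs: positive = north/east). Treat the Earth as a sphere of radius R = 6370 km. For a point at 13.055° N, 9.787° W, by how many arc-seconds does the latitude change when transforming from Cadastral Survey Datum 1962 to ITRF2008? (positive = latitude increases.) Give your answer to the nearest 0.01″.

Δφ = -3.79″

On a sphere of radius R, 1 rad of latitude = R, so Δφ = ΔN / R = -117.0 / 6370000 = -1.8367e-05 rad = -3.789″.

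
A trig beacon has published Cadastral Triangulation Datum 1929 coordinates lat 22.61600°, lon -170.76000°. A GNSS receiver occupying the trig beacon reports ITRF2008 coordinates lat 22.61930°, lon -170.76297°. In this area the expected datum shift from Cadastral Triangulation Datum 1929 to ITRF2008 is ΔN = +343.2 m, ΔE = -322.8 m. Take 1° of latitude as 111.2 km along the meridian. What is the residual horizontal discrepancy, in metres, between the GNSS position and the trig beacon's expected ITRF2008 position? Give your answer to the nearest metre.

Observed coordinate differences: Δφ = +0.00330°, Δλ = -0.00297°.
Converting to metres (1° lat = 111200 m, cos φ = 0.923103): observed ΔN = 367.0 m, observed ΔE = -304.9 m.
Subtracting the expected shift leaves a residual of 367.0 − (343.2) = 23.8 m north and -304.9 − (-322.8) = 17.9 m east.
Residual distance = √(23.8² + 17.9²) = 29.8 m.

30 m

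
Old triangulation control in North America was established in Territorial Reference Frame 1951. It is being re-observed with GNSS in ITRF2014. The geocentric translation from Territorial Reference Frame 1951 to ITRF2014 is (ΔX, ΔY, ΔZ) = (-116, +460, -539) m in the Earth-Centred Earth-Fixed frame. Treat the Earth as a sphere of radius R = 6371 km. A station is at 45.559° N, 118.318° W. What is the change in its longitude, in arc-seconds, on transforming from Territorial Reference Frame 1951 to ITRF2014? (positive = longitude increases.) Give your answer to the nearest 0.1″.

Δλ = -14.8″

sin φ = 0.713972, cos φ = 0.700174, sin λ = -0.880328, cos λ = -0.474365.
East component: ΔE = −sin λ·ΔX + cos λ·ΔY = −(-0.880328)(-116) + (-0.474365)(460) = -320.33 m.
1° of latitude spans πR/180 = 111195 m; at latitude φ, 1° of longitude spans that × cos φ = 77855.8 m, so Δλ = -320.33 / 77855.8 × 3600 = -14.812″.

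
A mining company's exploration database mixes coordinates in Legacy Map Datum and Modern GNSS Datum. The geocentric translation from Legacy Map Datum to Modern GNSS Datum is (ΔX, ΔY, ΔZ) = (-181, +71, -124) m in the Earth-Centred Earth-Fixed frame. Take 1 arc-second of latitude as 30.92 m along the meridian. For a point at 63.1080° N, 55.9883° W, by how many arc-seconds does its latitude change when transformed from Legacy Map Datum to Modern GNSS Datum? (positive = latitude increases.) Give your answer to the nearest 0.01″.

Δφ = 2.80″

sin φ = 0.891861, cos φ = 0.452310, sin λ = -0.828923, cos λ = 0.559362.
North component: ΔN = −sin φ cos λ·ΔX − sin φ sin λ·ΔY + cos φ·ΔZ = −(0.891861)(0.559362)(-181) − (0.891861)(-0.828923)(71) + (0.452310)(-124) = 86.70 m.
1° of latitude spans 3600 × 30.92 = 111312 m, so Δφ = 86.70 / 111312 × 3600 = 2.804″.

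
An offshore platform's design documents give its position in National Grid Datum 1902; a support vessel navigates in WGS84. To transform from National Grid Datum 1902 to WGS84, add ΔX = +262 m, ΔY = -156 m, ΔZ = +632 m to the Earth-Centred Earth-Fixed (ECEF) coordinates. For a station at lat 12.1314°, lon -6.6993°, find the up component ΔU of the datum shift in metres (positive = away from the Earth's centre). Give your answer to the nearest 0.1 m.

The local up (radial) axis is (cos φ cos λ, cos φ sin λ, sin φ), giving ΔU = 254.400 + 17.792 + 132.818 = 405.01 m.

ΔU = 405.0 m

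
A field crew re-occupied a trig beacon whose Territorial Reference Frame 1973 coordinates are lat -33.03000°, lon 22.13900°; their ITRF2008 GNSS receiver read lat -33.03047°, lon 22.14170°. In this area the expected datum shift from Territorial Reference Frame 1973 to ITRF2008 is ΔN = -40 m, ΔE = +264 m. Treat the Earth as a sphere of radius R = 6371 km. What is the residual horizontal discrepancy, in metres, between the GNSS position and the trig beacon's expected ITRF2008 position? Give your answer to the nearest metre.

Observed coordinate differences: Δφ = -0.00047°, Δλ = +0.00270°.
Converting to metres (1° lat = 111195 m, cos φ = 0.838385): observed ΔN = -52.3 m, observed ΔE = 251.7 m.
Subtracting the expected shift leaves a residual of -52.3 − (-40) = -12.3 m north and 251.7 − (264) = -12.3 m east.
Residual distance = √((-12.3)² + (-12.3)²) = 17.4 m.

17 m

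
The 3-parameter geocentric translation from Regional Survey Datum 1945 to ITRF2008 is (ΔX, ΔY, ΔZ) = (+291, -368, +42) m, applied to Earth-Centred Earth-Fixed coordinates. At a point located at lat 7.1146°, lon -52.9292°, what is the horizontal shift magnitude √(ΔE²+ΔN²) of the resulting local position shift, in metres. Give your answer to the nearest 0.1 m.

The local east axis at (φ, λ) is (−sin λ, cos λ, 0), so ΔE = −sin(-52.9292°)·291 + cos(-52.9292°)·(-368) = 10.36 m.
The local north axis is (−sin φ cos λ, −sin φ sin λ, cos φ), giving ΔN = -21.726 − 36.367 + 41.677 = -16.42 m.
Horizontal magnitude = √(ΔE² + ΔN²) = √(10.36² + (-16.42)²) = 19.41 m.

19.4 m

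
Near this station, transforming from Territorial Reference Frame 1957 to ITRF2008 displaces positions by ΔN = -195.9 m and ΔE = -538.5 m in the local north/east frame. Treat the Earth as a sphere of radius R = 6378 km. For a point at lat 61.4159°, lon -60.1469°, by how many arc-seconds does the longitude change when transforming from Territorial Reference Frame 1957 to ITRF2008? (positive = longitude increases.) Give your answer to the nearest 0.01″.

At latitude 61.4159°, cos φ = 0.478448.
One radian of longitude at latitude φ spans R cos φ, so Δλ = ΔE / (R cos φ) = -538.5 / (6378000 × 0.478448) = -1.7647e-04 rad = -36.399″.

Δλ = -36.40″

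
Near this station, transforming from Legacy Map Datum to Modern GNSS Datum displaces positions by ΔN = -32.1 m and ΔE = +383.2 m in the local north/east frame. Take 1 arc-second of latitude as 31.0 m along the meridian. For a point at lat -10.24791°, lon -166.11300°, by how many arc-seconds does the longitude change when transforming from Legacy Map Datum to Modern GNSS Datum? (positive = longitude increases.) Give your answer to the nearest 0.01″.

At latitude -10.24791°, cos φ = 0.984047.
1″ of longitude at this latitude = 31.00 × cos φ = 30.5055 m, so Δλ = 383.2 / 30.5055 = 12.562″.

Δλ = 12.56″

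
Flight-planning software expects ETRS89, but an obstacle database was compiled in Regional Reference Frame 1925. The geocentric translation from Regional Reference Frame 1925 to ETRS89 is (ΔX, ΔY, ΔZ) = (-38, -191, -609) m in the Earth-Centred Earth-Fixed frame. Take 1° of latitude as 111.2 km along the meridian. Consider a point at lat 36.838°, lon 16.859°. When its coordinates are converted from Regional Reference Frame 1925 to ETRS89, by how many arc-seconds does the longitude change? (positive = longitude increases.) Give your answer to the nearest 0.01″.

Δλ = -6.95″

sin φ = 0.599555, cos φ = 0.800334, sin λ = 0.290017, cos λ = 0.957021.
East component: ΔE = −sin λ·ΔX + cos λ·ΔY = −(0.290017)(-38) + (0.957021)(-191) = -171.77 m.
1° of latitude spans 111200 m; at latitude φ, 1° of longitude spans that × cos φ = 88997.1 m, so Δλ = -171.77 / 88997.1 × 3600 = -6.948″.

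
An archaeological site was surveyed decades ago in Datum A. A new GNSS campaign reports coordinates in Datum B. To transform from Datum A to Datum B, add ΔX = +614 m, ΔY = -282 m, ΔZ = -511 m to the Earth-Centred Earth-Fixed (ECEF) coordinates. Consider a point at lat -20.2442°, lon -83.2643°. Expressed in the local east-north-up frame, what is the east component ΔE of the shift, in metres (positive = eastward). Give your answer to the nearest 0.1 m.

ΔE = 576.7 m

The local east axis at (φ, λ) is (−sin λ, cos λ, 0), so ΔE = −sin(-83.2643°)·614 + cos(-83.2643°)·(-282) = 576.69 m.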